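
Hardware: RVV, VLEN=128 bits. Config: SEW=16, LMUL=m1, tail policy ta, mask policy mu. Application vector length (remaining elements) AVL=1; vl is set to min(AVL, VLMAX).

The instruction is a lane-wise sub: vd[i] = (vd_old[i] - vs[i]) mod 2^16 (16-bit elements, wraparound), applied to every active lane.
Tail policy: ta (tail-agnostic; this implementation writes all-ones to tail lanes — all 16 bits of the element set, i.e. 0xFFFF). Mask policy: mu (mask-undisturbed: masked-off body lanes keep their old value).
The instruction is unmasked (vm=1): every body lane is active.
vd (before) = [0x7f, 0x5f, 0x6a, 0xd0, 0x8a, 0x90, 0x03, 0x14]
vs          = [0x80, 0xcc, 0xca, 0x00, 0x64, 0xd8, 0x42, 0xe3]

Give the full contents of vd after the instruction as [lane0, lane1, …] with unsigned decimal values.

VLMAX = VLEN×LMUL/SEW = 128×1/16 = 8
AVL=1 ≤ VLMAX=8, so vl = 1
[0] sub(0x7f,0x80) = 0xffff
[1] tail/ones = 0xffff
[2] tail/ones = 0xffff
[3] tail/ones = 0xffff
[4] tail/ones = 0xffff
[5] tail/ones = 0xffff
[6] tail/ones = 0xffff
[7] tail/ones = 0xffff

vd = [65535, 65535, 65535, 65535, 65535, 65535, 65535, 65535]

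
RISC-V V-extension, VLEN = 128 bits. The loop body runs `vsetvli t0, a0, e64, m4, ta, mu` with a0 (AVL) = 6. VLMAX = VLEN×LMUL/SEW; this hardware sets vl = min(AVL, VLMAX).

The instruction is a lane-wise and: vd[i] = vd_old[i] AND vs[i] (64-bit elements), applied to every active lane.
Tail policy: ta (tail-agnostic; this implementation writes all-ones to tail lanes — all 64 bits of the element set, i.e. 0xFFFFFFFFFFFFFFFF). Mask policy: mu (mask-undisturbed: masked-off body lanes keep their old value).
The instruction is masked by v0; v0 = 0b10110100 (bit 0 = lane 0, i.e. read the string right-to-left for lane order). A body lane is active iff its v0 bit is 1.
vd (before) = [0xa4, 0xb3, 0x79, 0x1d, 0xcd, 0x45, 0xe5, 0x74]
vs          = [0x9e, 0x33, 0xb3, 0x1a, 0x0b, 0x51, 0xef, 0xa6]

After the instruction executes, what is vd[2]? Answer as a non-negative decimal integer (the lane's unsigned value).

vd[2] = 49

lanes per group: 128·4/64 = 8
AVL=6 ≤ VLMAX=8, so vl = 6
  i=0: mask-off/keep → 164
  i=1: mask-off/keep → 179
  i=2: and(0x79,0xb3) → 49
  i=3: mask-off/keep → 29
  i=4: and(0xcd,0x0b) → 9
  i=5: and(0x45,0x51) → 65
  i=6: tail/ones → 18446744073709551615
  i=7: tail/ones → 18446744073709551615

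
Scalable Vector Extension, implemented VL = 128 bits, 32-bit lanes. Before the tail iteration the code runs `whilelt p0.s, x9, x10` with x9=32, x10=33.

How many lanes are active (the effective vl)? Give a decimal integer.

vl = 1

register lanes = 128/32 = 4
whilelt: lane j active iff 32+j < 33 → j < 1 → 1 active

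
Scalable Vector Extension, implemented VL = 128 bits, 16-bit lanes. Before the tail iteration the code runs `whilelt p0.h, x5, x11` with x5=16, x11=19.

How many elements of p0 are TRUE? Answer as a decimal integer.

vl = 3

lane count: 128 div 16 = 8
whilelt: lane j active iff 16+j < 19 → j < 3 → 3 active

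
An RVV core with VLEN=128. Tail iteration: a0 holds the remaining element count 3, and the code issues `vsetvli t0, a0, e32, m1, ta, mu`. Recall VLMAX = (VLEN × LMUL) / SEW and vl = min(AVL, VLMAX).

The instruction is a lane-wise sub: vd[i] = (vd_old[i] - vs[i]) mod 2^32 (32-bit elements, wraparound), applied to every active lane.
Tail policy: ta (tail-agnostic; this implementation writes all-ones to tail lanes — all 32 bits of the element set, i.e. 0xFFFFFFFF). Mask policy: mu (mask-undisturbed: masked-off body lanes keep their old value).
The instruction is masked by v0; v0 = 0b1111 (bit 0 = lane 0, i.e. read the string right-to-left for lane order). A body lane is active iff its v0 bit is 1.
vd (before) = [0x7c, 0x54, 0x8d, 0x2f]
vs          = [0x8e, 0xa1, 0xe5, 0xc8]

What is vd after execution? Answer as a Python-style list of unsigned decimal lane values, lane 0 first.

VLMAX = (128 × 1) / 32 = 4 lanes
vl = min(AVL, VLMAX) = min(3, 4) = 3
lane  0: sub(0x7c,0x8e) ⇒ 0xffffffee
lane  1: sub(0x54,0xa1) ⇒ 0xffffffb3
lane  2: sub(0x8d,0xe5) ⇒ 0xffffffa8
lane  3: tail/ones ⇒ 0xffffffff

vd = [4294967278, 4294967219, 4294967208, 4294967295]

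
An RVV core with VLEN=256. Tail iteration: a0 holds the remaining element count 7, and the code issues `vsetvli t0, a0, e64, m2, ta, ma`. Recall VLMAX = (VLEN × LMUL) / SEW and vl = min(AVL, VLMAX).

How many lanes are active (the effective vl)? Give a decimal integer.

vl = 7

lanes per group: 256·2/64 = 8
AVL=7 ≤ VLMAX=8, so vl = 7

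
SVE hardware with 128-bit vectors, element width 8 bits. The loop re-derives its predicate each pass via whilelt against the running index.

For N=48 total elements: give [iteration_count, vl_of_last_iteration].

[iterations, last_vl] = [3, 16]

register lanes = 128/8 = 16
48 elements at 16/iter → 3 passes, remainder 16 on the last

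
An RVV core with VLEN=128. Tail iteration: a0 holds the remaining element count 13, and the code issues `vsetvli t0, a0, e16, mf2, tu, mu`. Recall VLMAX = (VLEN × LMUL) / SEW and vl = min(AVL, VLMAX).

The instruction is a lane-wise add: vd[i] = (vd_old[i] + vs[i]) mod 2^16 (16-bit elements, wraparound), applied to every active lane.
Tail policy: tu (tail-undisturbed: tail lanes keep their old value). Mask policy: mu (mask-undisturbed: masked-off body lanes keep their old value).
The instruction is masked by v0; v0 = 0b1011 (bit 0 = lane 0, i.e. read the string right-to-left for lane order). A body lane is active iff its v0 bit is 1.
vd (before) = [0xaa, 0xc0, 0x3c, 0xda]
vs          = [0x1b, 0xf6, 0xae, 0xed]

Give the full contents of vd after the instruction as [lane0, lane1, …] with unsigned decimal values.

vd = [197, 438, 60, 455]

VLMAX = (128 × 1/2) / 16 = 4 lanes
vl = min(AVL, VLMAX) = min(13, 4) = 4
  i=0: add(0xaa,0x1b) → 197
  i=1: add(0xc0,0xf6) → 438
  i=2: mask-off/keep → 60
  i=3: add(0xda,0xed) → 455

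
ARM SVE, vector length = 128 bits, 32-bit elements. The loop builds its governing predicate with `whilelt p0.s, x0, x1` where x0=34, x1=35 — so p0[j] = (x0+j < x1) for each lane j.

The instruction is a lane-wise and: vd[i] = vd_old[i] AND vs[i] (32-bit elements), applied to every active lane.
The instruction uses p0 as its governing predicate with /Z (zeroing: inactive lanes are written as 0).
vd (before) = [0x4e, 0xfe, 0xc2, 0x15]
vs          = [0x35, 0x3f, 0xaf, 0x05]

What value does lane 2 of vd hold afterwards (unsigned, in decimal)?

register lanes = 128/32 = 4
whilelt: lane j active iff 34+j < 35 → j < 1 → 1 active
vd[0] and(0x4e,0x35) -> 0x04
vd[1] tail/zero -> 0x00
vd[2] tail/zero -> 0x00
vd[3] tail/zero -> 0x00

vd[2] = 0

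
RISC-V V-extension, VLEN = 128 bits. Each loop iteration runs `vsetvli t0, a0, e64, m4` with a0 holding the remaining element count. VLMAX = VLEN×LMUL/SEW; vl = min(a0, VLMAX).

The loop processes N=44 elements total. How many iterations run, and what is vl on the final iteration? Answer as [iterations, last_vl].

[iterations, last_vl] = [6, 4]

lanes per group: 128·4/64 = 8
N=44: ⌈44/8⌉ = 6 iters; last vl = 44 − 5×8 = 4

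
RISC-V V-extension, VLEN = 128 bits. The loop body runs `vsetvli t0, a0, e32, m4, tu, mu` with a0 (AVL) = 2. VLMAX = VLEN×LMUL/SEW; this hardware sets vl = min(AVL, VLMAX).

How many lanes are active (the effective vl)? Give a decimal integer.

vl = 2

VLMAX = (128 × 4) / 32 = 16 lanes
AVL=2 ≤ VLMAX=16, so vl = 2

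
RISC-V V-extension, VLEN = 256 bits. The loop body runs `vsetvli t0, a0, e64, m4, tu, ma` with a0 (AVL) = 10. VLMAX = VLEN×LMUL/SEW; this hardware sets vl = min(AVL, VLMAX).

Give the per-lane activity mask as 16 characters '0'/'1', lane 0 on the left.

lanes per group: 256·4/64 = 16
AVL=10 ≤ VLMAX=16, so vl = 10
bits (lane 0 leftmost): 1111111111000000

predicate = 1111111111000000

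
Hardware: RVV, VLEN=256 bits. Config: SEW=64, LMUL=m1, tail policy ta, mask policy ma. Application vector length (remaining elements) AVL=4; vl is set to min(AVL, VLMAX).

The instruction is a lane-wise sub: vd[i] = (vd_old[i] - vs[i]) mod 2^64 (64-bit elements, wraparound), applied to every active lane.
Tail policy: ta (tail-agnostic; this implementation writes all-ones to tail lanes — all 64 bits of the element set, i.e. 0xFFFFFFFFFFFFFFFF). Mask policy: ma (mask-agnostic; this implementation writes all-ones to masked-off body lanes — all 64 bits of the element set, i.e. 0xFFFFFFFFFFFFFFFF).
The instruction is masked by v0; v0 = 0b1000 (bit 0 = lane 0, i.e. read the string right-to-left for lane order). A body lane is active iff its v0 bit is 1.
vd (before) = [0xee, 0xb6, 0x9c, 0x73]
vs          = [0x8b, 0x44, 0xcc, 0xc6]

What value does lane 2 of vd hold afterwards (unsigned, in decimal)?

vd[2] = 18446744073709551615

lanes per group: 256·1/64 = 4
vl ← min(4, 4) = 4
  i=0: mask-off/ones → 18446744073709551615
  i=1: mask-off/ones → 18446744073709551615
  i=2: mask-off/ones → 18446744073709551615
  i=3: sub(0x73,0xc6) → 18446744073709551533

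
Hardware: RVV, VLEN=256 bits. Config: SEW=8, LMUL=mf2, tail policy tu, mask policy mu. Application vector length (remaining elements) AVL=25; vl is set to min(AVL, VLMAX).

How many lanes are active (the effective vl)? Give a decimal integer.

lanes per group: 256·1/2/8 = 16
vl ← min(25, 16) = 16

vl = 16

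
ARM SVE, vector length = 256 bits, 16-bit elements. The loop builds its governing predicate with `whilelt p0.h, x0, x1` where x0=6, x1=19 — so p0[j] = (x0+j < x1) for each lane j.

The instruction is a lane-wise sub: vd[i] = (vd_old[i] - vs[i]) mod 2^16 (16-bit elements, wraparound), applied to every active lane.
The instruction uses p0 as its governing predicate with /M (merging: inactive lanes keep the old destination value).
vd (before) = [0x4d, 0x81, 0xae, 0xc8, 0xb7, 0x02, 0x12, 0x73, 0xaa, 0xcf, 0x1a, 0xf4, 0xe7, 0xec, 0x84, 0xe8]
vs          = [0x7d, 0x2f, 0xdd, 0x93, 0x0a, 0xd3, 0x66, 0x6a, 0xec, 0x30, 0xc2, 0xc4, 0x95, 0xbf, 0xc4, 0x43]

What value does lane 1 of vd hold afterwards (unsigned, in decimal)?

vd[1] = 82

register lanes = 256/16 = 16
whilelt: lane j active iff 6+j < 19 → j < 13 → 13 active
  i=0: sub(0x4d,0x7d) → 65488
  i=1: sub(0x81,0x2f) → 82
  i=2: sub(0xae,0xdd) → 65489
  i=3: sub(0xc8,0x93) → 53
  i=4: sub(0xb7,0x0a) → 173
  i=5: sub(0x02,0xd3) → 65327
  i=6: sub(0x12,0x66) → 65452
  i=7: sub(0x73,0x6a) → 9
  i=8: sub(0xaa,0xec) → 65470
  i=9: sub(0xcf,0x30) → 159
  i=10: sub(0x1a,0xc2) → 65368
  i=11: sub(0xf4,0xc4) → 48
  i=12: sub(0xe7,0x95) → 82
  i=13: tail/keep → 236
  i=14: tail/keep → 132
  i=15: tail/keep → 232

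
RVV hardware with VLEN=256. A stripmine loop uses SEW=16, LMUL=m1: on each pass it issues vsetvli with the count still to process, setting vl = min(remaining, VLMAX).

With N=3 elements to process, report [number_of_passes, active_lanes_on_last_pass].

[iterations, last_vl] = [1, 3]

VLMAX = (256 × 1) / 16 = 16 lanes
iterations = ceil(3/16) = 1; final-pass vl = 3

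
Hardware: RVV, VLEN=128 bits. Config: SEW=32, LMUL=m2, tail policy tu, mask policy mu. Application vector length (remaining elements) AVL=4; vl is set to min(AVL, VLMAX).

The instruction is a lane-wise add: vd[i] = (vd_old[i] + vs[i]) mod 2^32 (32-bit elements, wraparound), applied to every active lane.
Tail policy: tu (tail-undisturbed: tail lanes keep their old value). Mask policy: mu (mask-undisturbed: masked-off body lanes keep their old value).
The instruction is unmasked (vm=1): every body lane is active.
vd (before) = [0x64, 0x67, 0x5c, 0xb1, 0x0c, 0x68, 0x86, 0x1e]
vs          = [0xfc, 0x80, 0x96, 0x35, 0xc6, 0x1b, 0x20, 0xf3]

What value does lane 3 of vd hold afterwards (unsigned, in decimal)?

VLMAX = VLEN×LMUL/SEW = 128×2/32 = 8
vl = min(AVL, VLMAX) = min(4, 8) = 4
  i=0: add(0x64,0xfc) → 352
  i=1: add(0x67,0x80) → 231
  i=2: add(0x5c,0x96) → 242
  i=3: add(0xb1,0x35) → 230
  i=4: tail/keep → 12
  i=5: tail/keep → 104
  i=6: tail/keep → 134
  i=7: tail/keep → 30

vd[3] = 230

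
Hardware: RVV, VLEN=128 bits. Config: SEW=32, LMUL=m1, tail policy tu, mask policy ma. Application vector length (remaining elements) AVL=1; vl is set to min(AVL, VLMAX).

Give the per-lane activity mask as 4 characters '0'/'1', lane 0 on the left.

predicate = 1000

VLMAX = (128 × 1) / 32 = 4 lanes
AVL=1 ≤ VLMAX=4, so vl = 1
bits (lane 0 leftmost): 1000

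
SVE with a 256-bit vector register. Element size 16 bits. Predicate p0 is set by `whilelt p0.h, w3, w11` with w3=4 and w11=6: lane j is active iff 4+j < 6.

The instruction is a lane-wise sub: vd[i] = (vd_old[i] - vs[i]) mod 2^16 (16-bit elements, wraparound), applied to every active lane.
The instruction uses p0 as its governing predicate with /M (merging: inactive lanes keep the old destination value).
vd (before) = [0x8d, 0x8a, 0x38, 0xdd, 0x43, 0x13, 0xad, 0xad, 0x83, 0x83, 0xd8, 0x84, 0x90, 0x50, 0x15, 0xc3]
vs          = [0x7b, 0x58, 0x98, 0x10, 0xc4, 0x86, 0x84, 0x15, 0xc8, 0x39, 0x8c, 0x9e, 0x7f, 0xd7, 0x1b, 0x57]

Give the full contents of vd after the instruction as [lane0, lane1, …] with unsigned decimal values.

256-bit reg / 16-bit elem → 16 lanes
p0[j] = (4+j < 6); true for j=0..1 → 2 lanes set
lane  0: sub(0x8d,0x7b) ⇒ 0x12
lane  1: sub(0x8a,0x58) ⇒ 0x32
lane  2: tail/keep ⇒ 0x38
lane  3: tail/keep ⇒ 0xdd
lane  4: tail/keep ⇒ 0x43
lane  5: tail/keep ⇒ 0x13
lane  6: tail/keep ⇒ 0xad
lane  7: tail/keep ⇒ 0xad
lane  8: tail/keep ⇒ 0x83
lane  9: tail/keep ⇒ 0x83
lane 10: tail/keep ⇒ 0xd8
lane 11: tail/keep ⇒ 0x84
lane 12: tail/keep ⇒ 0x90
lane 13: tail/keep ⇒ 0x50
lane 14: tail/keep ⇒ 0x15
lane 15: tail/keep ⇒ 0xc3

vd = [18, 50, 56, 221, 67, 19, 173, 173, 131, 131, 216, 132, 144, 80, 21, 195]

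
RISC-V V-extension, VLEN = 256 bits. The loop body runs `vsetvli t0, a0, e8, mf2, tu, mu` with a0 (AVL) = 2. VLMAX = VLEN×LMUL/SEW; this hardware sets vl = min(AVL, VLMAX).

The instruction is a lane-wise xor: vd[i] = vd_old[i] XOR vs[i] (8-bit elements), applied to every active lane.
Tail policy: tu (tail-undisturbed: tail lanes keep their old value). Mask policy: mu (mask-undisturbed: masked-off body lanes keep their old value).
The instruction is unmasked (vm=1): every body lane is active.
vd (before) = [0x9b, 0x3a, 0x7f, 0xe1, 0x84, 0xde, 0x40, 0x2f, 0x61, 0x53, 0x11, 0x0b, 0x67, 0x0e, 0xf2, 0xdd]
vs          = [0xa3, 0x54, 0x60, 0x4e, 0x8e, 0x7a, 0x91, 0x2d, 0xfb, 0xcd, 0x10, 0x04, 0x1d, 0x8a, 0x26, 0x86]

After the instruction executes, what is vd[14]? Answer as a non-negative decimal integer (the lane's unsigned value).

vd[14] = 242

lanes per group: 256·1/2/8 = 16
vl = min(AVL, VLMAX) = min(2, 16) = 2
[0] xor(0x9b,0xa3) = 0x38
[1] xor(0x3a,0x54) = 0x6e
[2] tail/keep = 0x7f
[3] tail/keep = 0xe1
[4] tail/keep = 0x84
[5] tail/keep = 0xde
[6] tail/keep = 0x40
[7] tail/keep = 0x2f
[8] tail/keep = 0x61
[9] tail/keep = 0x53
[10] tail/keep = 0x11
[11] tail/keep = 0x0b
[12] tail/keep = 0x67
[13] tail/keep = 0x0e
[14] tail/keep = 0xf2
[15] tail/keep = 0xdd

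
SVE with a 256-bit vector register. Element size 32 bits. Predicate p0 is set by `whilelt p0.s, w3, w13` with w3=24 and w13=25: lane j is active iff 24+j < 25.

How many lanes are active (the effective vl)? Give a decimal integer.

vl = 1

256-bit reg / 32-bit elem → 8 lanes
p0[j] = (24+j < 25); true for j=0..0 → 1 lanes set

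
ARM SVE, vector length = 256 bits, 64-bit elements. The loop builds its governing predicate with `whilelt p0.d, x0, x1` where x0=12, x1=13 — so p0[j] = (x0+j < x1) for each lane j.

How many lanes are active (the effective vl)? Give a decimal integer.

register lanes = 256/64 = 4
whilelt: lane j active iff 12+j < 13 → j < 1 → 1 active

vl = 1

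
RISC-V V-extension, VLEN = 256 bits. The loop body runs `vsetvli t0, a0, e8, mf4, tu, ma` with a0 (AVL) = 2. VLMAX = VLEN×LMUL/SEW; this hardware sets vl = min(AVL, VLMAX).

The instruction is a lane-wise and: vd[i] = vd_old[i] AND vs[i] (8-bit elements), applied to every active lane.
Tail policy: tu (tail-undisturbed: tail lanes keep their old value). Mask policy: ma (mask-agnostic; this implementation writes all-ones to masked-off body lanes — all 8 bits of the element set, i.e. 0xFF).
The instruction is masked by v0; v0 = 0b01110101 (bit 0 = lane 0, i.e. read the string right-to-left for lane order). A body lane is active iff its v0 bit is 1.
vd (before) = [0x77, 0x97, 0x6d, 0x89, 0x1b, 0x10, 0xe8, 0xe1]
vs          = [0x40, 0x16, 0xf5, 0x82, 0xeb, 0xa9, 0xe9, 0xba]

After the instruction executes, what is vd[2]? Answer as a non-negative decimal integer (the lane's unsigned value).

VLMAX = (256 × 1/4) / 8 = 8 lanes
vl ← min(2, 8) = 2
[0] and(0x77,0x40) = 0x40
[1] mask-off/ones = 0xff
[2] tail/keep = 0x6d
[3] tail/keep = 0x89
[4] tail/keep = 0x1b
[5] tail/keep = 0x10
[6] tail/keep = 0xe8
[7] tail/keep = 0xe1

vd[2] = 109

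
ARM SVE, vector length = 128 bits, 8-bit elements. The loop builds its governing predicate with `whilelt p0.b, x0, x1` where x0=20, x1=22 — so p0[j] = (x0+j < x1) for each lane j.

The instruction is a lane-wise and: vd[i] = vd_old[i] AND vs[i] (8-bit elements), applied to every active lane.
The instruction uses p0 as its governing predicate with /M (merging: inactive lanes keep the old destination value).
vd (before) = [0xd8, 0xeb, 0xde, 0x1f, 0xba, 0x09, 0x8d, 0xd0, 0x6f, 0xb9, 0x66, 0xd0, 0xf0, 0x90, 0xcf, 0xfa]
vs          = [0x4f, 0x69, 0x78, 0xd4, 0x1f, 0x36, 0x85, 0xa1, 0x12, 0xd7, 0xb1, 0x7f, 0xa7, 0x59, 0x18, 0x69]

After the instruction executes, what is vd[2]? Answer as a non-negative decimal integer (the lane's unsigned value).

lane count: 128 div 8 = 16
p0[j] = (20+j < 22); true for j=0..1 → 2 lanes set
[0] and(0xd8,0x4f) = 0x48
[1] and(0xeb,0x69) = 0x69
[2] tail/keep = 0xde
[3] tail/keep = 0x1f
[4] tail/keep = 0xba
[5] tail/keep = 0x09
[6] tail/keep = 0x8d
[7] tail/keep = 0xd0
[8] tail/keep = 0x6f
[9] tail/keep = 0xb9
[10] tail/keep = 0x66
[11] tail/keep = 0xd0
[12] tail/keep = 0xf0
[13] tail/keep = 0x90
[14] tail/keep = 0xcf
[15] tail/keep = 0xfa

vd[2] = 222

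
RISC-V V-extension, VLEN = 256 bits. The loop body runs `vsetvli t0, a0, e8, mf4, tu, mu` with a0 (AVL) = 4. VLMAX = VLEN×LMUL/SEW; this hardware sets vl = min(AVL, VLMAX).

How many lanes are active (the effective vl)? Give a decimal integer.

vl = 4

lanes per group: 256·1/4/8 = 8
AVL=4 ≤ VLMAX=8, so vl = 4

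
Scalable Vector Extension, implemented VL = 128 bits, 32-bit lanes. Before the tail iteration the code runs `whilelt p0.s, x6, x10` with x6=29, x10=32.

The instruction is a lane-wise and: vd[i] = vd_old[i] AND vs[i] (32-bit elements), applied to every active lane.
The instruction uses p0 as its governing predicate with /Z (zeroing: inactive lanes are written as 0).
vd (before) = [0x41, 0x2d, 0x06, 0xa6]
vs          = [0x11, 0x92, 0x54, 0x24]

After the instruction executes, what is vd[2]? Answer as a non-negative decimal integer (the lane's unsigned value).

vd[2] = 4

register lanes = 128/32 = 4
p0[j] = (29+j < 32); true for j=0..2 → 3 lanes set
[0] and(0x41,0x11) = 0x01
[1] and(0x2d,0x92) = 0x00
[2] and(0x06,0x54) = 0x04
[3] tail/zero = 0x00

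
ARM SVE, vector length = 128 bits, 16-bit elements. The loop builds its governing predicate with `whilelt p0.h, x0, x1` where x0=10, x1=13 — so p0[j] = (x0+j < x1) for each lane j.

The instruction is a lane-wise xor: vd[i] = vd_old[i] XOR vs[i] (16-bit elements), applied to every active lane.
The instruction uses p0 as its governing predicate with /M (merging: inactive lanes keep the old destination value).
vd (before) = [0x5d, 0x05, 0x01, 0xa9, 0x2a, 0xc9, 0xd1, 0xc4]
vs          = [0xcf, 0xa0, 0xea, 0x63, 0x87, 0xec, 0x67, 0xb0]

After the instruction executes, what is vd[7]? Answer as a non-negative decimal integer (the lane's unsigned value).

vd[7] = 196

register lanes = 128/16 = 8
p0[j] = (10+j < 13); true for j=0..2 → 3 lanes set
lane  0: xor(0x5d,0xcf) ⇒ 0x92
lane  1: xor(0x05,0xa0) ⇒ 0xa5
lane  2: xor(0x01,0xea) ⇒ 0xeb
lane  3: tail/keep ⇒ 0xa9
lane  4: tail/keep ⇒ 0x2a
lane  5: tail/keep ⇒ 0xc9
lane  6: tail/keep ⇒ 0xd1
lane  7: tail/keep ⇒ 0xc4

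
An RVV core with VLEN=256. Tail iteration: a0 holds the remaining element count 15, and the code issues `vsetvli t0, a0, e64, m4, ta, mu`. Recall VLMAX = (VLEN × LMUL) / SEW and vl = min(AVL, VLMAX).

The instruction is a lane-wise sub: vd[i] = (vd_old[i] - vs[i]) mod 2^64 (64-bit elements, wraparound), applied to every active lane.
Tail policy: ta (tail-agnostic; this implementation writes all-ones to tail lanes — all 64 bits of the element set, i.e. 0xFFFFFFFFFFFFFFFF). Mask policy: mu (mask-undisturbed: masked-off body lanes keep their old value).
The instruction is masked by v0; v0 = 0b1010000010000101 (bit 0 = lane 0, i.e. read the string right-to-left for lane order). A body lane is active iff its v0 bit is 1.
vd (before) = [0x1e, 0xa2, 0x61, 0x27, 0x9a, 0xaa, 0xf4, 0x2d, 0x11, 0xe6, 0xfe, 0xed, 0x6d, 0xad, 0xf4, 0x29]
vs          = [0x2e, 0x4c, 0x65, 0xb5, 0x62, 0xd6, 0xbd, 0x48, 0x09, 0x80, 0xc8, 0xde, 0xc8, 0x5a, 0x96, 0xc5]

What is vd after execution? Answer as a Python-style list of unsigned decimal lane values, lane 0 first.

VLMAX = (256 × 4) / 64 = 16 lanes
vl ← min(15, 16) = 15
vd[0] sub(0x1e,0x2e) -> 0xfffffffffffffff0
vd[1] mask-off/keep -> 0xa2
vd[2] sub(0x61,0x65) -> 0xfffffffffffffffc
vd[3] mask-off/keep -> 0x27
vd[4] mask-off/keep -> 0x9a
vd[5] mask-off/keep -> 0xaa
vd[6] mask-off/keep -> 0xf4
vd[7] sub(0x2d,0x48) -> 0xffffffffffffffe5
vd[8] mask-off/keep -> 0x11
vd[9] mask-off/keep -> 0xe6
vd[10] mask-off/keep -> 0xfe
vd[11] mask-off/keep -> 0xed
vd[12] mask-off/keep -> 0x6d
vd[13] sub(0xad,0x5a) -> 0x53
vd[14] mask-off/keep -> 0xf4
vd[15] tail/ones -> 0xffffffffffffffff

vd = [18446744073709551600, 162, 18446744073709551612, 39, 154, 170, 244, 18446744073709551589, 17, 230, 254, 237, 109, 83, 244, 18446744073709551615]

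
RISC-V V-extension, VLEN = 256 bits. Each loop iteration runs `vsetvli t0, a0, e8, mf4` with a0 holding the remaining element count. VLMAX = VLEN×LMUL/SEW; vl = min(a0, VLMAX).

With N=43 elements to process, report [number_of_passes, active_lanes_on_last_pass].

[iterations, last_vl] = [6, 3]

lanes per group: 256·1/4/8 = 8
N=43: ⌈43/8⌉ = 6 iters; last vl = 43 − 5×8 = 3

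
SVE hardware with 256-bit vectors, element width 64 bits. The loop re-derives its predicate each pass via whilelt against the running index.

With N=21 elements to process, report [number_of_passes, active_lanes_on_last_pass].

[iterations, last_vl] = [6, 1]

256-bit reg / 64-bit elem → 4 lanes
iterations = ceil(21/4) = 6; final-pass vl = 1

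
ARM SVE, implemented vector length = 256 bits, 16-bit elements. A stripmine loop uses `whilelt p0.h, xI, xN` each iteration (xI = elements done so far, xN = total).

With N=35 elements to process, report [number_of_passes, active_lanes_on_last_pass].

[iterations, last_vl] = [3, 3]

register lanes = 256/16 = 16
iterations = ceil(35/16) = 3; final-pass vl = 3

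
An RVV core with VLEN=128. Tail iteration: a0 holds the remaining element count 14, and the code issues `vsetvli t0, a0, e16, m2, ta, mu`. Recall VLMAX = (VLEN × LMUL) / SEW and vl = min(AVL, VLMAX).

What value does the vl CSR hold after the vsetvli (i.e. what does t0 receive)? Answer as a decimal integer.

VLMAX = VLEN×LMUL/SEW = 128×2/16 = 16
AVL=14 ≤ VLMAX=16, so vl = 14

vl = 14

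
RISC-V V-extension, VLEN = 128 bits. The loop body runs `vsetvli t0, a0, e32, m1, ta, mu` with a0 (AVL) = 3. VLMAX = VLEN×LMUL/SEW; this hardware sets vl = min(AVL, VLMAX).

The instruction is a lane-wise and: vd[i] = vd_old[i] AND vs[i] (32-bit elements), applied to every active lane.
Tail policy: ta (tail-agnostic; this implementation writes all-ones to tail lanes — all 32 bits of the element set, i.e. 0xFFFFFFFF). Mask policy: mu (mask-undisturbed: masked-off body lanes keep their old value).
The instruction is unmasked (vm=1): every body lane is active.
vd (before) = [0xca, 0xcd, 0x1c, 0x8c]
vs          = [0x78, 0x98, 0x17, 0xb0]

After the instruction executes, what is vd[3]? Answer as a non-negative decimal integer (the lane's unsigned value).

lanes per group: 128·1/32 = 4
vl = min(AVL, VLMAX) = min(3, 4) = 3
vd[0] and(0xca,0x78) -> 0x48
vd[1] and(0xcd,0x98) -> 0x88
vd[2] and(0x1c,0x17) -> 0x14
vd[3] tail/ones -> 0xffffffff

vd[3] = 4294967295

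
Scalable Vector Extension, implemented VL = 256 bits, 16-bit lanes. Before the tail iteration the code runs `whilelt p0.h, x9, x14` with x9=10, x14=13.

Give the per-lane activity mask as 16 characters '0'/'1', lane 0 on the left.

predicate = 1110000000000000

256-bit reg / 16-bit elem → 16 lanes
whilelt: lane j active iff 10+j < 13 → j < 3 → 3 active
bits (lane 0 leftmost): 1110000000000000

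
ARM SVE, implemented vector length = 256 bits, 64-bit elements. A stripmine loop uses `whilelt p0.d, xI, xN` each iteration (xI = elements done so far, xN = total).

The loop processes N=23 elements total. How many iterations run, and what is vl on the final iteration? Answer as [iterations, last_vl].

register lanes = 256/64 = 4
N=23: ⌈23/4⌉ = 6 iters; last vl = 23 − 5×4 = 3

[iterations, last_vl] = [6, 3]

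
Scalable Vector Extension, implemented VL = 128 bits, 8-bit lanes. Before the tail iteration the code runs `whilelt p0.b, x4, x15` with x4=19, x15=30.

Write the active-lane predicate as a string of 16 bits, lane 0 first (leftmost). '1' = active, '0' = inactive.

predicate = 1111111111100000

128-bit reg / 8-bit elem → 16 lanes
p0[j] = (19+j < 30); true for j=0..10 → 11 lanes set
bits (lane 0 leftmost): 1111111111100000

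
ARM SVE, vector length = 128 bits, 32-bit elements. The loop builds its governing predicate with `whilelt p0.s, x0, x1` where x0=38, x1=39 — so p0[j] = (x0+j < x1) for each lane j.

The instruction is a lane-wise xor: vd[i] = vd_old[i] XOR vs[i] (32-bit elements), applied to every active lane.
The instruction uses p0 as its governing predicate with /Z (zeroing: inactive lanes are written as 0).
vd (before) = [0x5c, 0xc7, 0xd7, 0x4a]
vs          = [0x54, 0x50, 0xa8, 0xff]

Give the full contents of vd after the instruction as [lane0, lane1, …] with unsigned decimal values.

vd = [8, 0, 0, 0]

register lanes = 128/32 = 4
p0[j] = (38+j < 39); true for j=0..0 → 1 lanes set
vd[0] xor(0x5c,0x54) -> 0x08
vd[1] tail/zero -> 0x00
vd[2] tail/zero -> 0x00
vd[3] tail/zero -> 0x00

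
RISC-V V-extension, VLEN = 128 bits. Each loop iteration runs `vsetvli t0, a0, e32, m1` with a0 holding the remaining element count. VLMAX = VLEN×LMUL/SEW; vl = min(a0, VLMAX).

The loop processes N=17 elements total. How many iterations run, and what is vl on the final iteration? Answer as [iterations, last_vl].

VLMAX = VLEN×LMUL/SEW = 128×1/32 = 4
iterations = ceil(17/4) = 5; final-pass vl = 1

[iterations, last_vl] = [5, 1]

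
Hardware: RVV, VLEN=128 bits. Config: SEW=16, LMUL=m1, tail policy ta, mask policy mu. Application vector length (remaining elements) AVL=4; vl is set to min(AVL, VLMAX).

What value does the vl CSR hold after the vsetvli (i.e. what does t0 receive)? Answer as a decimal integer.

VLMAX = (128 × 1) / 16 = 8 lanes
vl ← min(4, 8) = 4

vl = 4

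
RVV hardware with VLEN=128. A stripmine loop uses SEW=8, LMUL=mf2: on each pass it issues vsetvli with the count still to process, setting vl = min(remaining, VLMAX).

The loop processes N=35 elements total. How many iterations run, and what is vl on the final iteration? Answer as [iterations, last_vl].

[iterations, last_vl] = [5, 3]

VLMAX = (128 × 1/2) / 8 = 8 lanes
35 elements at 8/iter → 5 passes, remainder 3 on the last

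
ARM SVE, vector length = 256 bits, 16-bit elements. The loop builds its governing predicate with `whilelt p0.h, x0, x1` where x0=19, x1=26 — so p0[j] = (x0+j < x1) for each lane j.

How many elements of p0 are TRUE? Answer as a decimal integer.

vl = 7

256-bit reg / 16-bit elem → 16 lanes
whilelt: lane j active iff 19+j < 26 → j < 7 → 7 active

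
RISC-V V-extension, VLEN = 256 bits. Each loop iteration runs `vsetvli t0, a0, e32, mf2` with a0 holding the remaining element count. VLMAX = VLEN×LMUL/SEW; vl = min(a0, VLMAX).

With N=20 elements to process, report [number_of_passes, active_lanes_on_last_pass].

[iterations, last_vl] = [5, 4]

VLMAX = VLEN×LMUL/SEW = 256×1/2/32 = 4
N=20: ⌈20/4⌉ = 5 iters; last vl = 20 − 4×4 = 4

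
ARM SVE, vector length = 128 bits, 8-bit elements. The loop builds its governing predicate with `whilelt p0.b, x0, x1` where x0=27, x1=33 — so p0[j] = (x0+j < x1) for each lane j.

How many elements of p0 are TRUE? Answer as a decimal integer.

vl = 6

register lanes = 128/8 = 16
p0[j] = (27+j < 33); true for j=0..5 → 6 lanes set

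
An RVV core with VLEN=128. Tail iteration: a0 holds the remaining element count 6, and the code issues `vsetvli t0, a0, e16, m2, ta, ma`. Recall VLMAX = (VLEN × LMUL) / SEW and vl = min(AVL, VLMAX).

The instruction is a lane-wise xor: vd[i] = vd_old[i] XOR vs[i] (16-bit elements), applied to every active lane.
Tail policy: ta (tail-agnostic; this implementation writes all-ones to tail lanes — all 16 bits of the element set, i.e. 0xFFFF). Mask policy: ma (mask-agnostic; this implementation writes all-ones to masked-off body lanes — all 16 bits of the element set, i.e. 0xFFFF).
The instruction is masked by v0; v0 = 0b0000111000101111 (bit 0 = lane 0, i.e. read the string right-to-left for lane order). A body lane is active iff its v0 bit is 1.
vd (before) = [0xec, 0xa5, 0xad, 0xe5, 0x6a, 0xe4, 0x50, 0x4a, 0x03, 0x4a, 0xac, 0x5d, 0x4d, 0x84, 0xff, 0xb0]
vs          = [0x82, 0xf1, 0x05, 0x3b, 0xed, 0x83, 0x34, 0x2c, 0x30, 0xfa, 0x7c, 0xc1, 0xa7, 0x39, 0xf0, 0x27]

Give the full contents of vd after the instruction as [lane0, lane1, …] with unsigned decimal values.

lanes per group: 128·2/16 = 16
vl = min(AVL, VLMAX) = min(6, 16) = 6
  i=0: xor(0xec,0x82) → 110
  i=1: xor(0xa5,0xf1) → 84
  i=2: xor(0xad,0x05) → 168
  i=3: xor(0xe5,0x3b) → 222
  i=4: mask-off/ones → 65535
  i=5: xor(0xe4,0x83) → 103
  i=6: tail/ones → 65535
  i=7: tail/ones → 65535
  i=8: tail/ones → 65535
  i=9: tail/ones → 65535
  i=10: tail/ones → 65535
  i=11: tail/ones → 65535
  i=12: tail/ones → 65535
  i=13: tail/ones → 65535
  i=14: tail/ones → 65535
  i=15: tail/ones → 65535

vd = [110, 84, 168, 222, 65535, 103, 65535, 65535, 65535, 65535, 65535, 65535, 65535, 65535, 65535, 65535]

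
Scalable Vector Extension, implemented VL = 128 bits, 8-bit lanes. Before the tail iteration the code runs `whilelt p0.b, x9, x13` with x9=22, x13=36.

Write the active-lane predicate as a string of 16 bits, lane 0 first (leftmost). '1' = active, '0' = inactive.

lane count: 128 div 8 = 16
whilelt: lane j active iff 22+j < 36 → j < 14 → 14 active
bits (lane 0 leftmost): 1111111111111100

predicate = 1111111111111100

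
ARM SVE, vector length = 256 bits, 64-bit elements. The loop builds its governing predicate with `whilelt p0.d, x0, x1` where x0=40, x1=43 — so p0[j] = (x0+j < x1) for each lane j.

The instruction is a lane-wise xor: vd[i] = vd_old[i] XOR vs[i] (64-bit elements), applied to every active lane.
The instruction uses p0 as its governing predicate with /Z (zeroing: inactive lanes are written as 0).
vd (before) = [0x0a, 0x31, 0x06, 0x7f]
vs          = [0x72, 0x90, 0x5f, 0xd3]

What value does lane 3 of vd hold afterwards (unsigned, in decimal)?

vd[3] = 0

lane count: 256 div 64 = 4
active while 40+j < 43, i.e. j ∈ [0,3) capped at 4 ⇒ 3
lane  0: xor(0x0a,0x72) ⇒ 0x78
lane  1: xor(0x31,0x90) ⇒ 0xa1
lane  2: xor(0x06,0x5f) ⇒ 0x59
lane  3: tail/zero ⇒ 0x00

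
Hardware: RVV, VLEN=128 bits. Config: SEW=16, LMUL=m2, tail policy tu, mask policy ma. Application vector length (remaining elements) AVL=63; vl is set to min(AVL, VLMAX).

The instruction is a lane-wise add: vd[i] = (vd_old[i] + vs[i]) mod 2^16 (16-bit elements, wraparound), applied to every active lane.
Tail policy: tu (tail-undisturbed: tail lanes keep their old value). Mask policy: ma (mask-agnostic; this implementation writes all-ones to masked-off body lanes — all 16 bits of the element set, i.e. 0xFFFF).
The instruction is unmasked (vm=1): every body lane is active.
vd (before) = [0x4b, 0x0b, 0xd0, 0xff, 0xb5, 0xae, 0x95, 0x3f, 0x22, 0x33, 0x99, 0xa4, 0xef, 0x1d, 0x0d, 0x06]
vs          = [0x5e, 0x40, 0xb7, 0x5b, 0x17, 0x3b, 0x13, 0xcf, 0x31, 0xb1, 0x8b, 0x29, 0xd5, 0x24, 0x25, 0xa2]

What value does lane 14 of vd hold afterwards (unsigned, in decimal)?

vd[14] = 50

VLMAX = (128 × 2) / 16 = 16 lanes
vl = min(AVL, VLMAX) = min(63, 16) = 16
[0] add(0x4b,0x5e) = 0xa9
[1] add(0x0b,0x40) = 0x4b
[2] add(0xd0,0xb7) = 0x187
[3] add(0xff,0x5b) = 0x15a
[4] add(0xb5,0x17) = 0xcc
[5] add(0xae,0x3b) = 0xe9
[6] add(0x95,0x13) = 0xa8
[7] add(0x3f,0xcf) = 0x10e
[8] add(0x22,0x31) = 0x53
[9] add(0x33,0xb1) = 0xe4
[10] add(0x99,0x8b) = 0x124
[11] add(0xa4,0x29) = 0xcd
[12] add(0xef,0xd5) = 0x1c4
[13] add(0x1d,0x24) = 0x41
[14] add(0x0d,0x25) = 0x32
[15] add(0x06,0xa2) = 0xa8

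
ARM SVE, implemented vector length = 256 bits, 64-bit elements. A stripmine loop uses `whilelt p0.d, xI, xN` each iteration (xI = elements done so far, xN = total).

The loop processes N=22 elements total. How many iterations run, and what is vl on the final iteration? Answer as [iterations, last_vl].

[iterations, last_vl] = [6, 2]

register lanes = 256/64 = 4
iterations = ceil(22/4) = 6; final-pass vl = 2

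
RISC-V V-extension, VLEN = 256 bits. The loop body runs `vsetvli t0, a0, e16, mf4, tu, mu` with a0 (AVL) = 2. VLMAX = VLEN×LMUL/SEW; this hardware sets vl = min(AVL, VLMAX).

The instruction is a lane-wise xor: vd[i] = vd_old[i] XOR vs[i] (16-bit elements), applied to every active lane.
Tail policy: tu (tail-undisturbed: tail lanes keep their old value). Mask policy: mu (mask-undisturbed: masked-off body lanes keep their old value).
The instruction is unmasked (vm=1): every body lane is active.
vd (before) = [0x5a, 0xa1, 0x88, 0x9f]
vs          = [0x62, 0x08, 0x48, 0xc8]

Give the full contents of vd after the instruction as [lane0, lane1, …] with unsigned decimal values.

VLMAX = VLEN×LMUL/SEW = 256×1/4/16 = 4
vl ← min(2, 4) = 2
vd[0] xor(0x5a,0x62) -> 0x38
vd[1] xor(0xa1,0x08) -> 0xa9
vd[2] tail/keep -> 0x88
vd[3] tail/keep -> 0x9f

vd = [56, 169, 136, 159]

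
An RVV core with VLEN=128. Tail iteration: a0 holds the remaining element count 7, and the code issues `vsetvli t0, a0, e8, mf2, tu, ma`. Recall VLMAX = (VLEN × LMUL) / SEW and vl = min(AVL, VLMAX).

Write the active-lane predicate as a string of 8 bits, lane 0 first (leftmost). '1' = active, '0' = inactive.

predicate = 11111110

lanes per group: 128·1/2/8 = 8
vl = min(AVL, VLMAX) = min(7, 8) = 7
bits (lane 0 leftmost): 11111110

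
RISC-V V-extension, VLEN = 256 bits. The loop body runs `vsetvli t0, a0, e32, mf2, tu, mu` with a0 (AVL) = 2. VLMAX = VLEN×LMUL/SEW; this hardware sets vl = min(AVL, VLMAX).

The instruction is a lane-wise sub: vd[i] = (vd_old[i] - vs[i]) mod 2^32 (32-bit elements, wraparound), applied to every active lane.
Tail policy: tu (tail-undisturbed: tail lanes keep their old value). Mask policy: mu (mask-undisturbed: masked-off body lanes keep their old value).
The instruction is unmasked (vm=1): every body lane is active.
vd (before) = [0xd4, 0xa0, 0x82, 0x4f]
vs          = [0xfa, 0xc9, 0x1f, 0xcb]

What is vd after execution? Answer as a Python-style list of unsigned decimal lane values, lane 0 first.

lanes per group: 256·1/2/32 = 4
vl = min(AVL, VLMAX) = min(2, 4) = 2
  i=0: sub(0xd4,0xfa) → 4294967258
  i=1: sub(0xa0,0xc9) → 4294967255
  i=2: tail/keep → 130
  i=3: tail/keep → 79

vd = [4294967258, 4294967255, 130, 79]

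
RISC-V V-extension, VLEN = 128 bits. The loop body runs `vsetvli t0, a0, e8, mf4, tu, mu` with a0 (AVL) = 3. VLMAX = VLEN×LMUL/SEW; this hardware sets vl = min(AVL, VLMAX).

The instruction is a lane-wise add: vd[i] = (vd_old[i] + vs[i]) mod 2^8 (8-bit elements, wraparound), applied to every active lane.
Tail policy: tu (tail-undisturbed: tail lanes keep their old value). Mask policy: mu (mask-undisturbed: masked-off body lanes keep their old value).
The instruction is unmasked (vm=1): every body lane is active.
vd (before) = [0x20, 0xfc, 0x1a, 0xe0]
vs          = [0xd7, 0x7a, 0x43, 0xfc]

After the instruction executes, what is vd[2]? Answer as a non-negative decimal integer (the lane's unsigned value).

VLMAX = VLEN×LMUL/SEW = 128×1/4/8 = 4
vl ← min(3, 4) = 3
[0] add(0x20,0xd7) = 0xf7
[1] add(0xfc,0x7a) = 0x76
[2] add(0x1a,0x43) = 0x5d
[3] tail/keep = 0xe0

vd[2] = 93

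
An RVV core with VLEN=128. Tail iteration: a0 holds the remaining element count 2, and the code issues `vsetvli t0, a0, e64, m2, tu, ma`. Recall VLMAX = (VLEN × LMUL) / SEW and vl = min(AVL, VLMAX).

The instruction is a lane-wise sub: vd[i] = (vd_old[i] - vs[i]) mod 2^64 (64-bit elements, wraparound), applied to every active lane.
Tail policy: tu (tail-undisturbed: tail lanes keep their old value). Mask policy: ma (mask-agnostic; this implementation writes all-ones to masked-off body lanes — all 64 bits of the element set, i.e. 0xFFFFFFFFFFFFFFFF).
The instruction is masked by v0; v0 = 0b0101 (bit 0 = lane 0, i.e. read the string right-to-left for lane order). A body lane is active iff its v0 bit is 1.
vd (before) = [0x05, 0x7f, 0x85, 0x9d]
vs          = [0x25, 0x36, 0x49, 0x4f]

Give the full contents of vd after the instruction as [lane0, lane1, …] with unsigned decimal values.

vd = [18446744073709551584, 18446744073709551615, 133, 157]

VLMAX = VLEN×LMUL/SEW = 128×2/64 = 4
AVL=2 ≤ VLMAX=4, so vl = 2
[0] sub(0x05,0x25) = 0xffffffffffffffe0
[1] mask-off/ones = 0xffffffffffffffff
[2] tail/keep = 0x85
[3] tail/keep = 0x9d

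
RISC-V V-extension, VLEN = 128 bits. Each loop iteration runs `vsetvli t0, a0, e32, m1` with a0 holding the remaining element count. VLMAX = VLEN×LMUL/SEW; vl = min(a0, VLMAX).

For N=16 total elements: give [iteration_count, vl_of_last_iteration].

VLMAX = (128 × 1) / 32 = 4 lanes
N=16: ⌈16/4⌉ = 4 iters; last vl = 16 − 3×4 = 4

[iterations, last_vl] = [4, 4]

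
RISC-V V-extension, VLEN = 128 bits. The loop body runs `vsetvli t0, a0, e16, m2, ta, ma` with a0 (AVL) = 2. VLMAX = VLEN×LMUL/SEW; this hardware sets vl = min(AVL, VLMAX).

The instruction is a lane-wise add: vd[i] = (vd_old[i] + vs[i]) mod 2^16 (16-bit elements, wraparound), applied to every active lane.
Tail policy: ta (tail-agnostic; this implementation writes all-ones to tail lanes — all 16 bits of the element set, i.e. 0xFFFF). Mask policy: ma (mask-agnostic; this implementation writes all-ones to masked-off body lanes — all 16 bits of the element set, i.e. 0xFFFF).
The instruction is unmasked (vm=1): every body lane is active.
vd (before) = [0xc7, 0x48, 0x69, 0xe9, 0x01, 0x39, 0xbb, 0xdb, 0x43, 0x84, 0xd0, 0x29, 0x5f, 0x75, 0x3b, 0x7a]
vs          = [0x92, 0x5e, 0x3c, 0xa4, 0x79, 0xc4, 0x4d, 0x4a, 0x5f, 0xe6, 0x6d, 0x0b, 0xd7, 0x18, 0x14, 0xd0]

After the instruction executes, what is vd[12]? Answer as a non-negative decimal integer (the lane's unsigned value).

VLMAX = VLEN×LMUL/SEW = 128×2/16 = 16
vl ← min(2, 16) = 2
  i=0: add(0xc7,0x92) → 345
  i=1: add(0x48,0x5e) → 166
  i=2: tail/ones → 65535
  i=3: tail/ones → 65535
  i=4: tail/ones → 65535
  i=5: tail/ones → 65535
  i=6: tail/ones → 65535
  i=7: tail/ones → 65535
  i=8: tail/ones → 65535
  i=9: tail/ones → 65535
  i=10: tail/ones → 65535
  i=11: tail/ones → 65535
  i=12: tail/ones → 65535
  i=13: tail/ones → 65535
  i=14: tail/ones → 65535
  i=15: tail/ones → 65535

vd[12] = 65535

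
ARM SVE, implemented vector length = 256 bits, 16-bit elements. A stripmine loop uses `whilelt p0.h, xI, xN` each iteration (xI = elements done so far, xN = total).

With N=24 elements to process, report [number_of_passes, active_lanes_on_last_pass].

[iterations, last_vl] = [2, 8]

256-bit reg / 16-bit elem → 16 lanes
iterations = ceil(24/16) = 2; final-pass vl = 8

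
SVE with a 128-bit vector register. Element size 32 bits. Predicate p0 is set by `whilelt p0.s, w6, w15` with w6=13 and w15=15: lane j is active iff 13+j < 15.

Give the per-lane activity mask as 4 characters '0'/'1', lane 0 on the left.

register lanes = 128/32 = 4
whilelt: lane j active iff 13+j < 15 → j < 2 → 2 active
bits (lane 0 leftmost): 1100

predicate = 1100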